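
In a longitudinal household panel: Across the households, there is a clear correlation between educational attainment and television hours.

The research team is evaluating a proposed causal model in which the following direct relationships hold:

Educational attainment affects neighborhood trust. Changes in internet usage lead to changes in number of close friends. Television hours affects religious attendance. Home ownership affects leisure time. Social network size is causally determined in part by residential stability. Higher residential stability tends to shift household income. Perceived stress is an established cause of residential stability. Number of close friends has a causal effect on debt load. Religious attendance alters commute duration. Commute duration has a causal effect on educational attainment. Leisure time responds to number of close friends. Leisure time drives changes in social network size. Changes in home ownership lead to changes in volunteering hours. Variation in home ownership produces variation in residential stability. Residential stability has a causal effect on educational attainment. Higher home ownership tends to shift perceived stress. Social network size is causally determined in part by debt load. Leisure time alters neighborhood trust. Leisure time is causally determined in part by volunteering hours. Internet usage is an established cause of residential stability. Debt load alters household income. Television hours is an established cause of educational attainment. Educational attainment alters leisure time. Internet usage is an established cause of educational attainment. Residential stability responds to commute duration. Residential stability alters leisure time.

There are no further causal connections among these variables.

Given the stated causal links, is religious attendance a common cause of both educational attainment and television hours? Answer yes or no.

Religious attendance has no stated causal path to television hours. A confounder must cause both variables, so religious attendance does not qualify.

no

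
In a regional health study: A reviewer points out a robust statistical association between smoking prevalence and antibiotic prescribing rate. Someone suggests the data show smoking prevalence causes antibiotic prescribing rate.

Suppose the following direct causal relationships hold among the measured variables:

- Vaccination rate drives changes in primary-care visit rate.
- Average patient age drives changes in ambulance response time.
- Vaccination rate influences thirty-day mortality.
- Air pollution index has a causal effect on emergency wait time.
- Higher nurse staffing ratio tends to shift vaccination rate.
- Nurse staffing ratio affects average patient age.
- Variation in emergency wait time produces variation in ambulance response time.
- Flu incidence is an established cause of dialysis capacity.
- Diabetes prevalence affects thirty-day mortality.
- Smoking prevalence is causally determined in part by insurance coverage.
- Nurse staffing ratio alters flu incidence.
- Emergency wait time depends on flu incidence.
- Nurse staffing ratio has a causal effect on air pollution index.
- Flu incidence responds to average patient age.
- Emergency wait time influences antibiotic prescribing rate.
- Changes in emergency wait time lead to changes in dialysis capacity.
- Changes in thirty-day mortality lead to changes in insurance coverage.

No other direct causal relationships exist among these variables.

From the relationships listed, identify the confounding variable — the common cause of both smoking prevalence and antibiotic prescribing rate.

nurse staffing ratio

Nurse staffing ratio has a causal path to smoking prevalence (nurse staffing ratio → vaccination rate → thirty-day mortality → insurance coverage → smoking prevalence) and a separate causal path to antibiotic prescribing rate (nurse staffing ratio → flu incidence → emergency wait time → antibiotic prescribing rate), so it is a common cause of both.
No stated relationship gives smoking prevalence a causal route to antibiotic prescribing rate, so the correlation is explained by the shared upstream cause rather than a direct effect.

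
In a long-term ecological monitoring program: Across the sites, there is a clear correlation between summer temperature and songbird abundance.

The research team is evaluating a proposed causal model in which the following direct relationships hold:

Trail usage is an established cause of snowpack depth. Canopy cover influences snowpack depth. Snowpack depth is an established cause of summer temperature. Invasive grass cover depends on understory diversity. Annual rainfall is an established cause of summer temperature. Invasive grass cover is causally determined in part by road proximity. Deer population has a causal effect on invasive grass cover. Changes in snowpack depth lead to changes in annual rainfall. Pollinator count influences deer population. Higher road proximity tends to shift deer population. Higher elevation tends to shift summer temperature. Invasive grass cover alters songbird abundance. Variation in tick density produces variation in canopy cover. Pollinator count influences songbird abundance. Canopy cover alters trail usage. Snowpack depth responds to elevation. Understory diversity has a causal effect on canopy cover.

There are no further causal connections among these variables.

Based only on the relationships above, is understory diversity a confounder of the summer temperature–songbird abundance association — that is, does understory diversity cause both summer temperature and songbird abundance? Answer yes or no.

yes

Understory diversity has a causal path to summer temperature (understory diversity → canopy cover → snowpack depth → summer temperature) and to songbird abundance (understory diversity → invasive grass cover → songbird abundance), so it is a common cause of both — a confounder.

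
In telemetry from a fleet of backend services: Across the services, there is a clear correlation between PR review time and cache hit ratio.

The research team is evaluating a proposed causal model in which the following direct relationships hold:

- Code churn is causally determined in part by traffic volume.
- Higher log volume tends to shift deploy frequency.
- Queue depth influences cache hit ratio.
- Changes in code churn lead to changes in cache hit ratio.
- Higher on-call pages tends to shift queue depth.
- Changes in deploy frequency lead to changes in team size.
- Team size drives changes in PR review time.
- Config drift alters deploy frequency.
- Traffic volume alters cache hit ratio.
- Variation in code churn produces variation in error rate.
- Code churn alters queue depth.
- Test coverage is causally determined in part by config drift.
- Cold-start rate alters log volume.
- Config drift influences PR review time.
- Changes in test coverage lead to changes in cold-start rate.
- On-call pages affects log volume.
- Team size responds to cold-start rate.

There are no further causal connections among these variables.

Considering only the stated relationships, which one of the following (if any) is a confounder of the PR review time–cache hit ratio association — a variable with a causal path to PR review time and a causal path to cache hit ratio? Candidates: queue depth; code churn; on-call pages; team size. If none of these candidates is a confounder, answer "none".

On-call pages causes PR review time (on-call pages → log volume → deploy frequency → team size → PR review time) and also causes cache hit ratio (on-call pages → queue depth → cache hit ratio); it is a common cause of both.
Each of the other candidates lacks a causal path to at least one of PR review time and cache hit ratio, so they do not confound the relationship.

on-call pages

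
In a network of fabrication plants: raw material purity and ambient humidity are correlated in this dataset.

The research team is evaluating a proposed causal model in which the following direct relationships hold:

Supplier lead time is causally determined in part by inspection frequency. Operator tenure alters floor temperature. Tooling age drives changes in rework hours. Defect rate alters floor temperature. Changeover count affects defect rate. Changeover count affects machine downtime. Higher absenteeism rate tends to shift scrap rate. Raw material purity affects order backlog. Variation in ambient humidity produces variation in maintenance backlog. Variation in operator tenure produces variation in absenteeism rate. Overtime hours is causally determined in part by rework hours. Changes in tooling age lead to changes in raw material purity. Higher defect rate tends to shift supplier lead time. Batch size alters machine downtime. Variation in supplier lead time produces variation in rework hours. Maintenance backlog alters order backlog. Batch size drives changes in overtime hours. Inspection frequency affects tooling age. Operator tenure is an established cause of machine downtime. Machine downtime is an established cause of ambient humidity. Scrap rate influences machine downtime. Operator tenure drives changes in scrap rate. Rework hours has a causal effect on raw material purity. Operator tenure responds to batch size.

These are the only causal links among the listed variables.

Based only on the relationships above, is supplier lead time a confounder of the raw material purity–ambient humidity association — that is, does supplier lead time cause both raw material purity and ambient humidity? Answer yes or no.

no

Supplier lead time has no stated causal path to ambient humidity. A confounder must cause both variables, so supplier lead time does not qualify.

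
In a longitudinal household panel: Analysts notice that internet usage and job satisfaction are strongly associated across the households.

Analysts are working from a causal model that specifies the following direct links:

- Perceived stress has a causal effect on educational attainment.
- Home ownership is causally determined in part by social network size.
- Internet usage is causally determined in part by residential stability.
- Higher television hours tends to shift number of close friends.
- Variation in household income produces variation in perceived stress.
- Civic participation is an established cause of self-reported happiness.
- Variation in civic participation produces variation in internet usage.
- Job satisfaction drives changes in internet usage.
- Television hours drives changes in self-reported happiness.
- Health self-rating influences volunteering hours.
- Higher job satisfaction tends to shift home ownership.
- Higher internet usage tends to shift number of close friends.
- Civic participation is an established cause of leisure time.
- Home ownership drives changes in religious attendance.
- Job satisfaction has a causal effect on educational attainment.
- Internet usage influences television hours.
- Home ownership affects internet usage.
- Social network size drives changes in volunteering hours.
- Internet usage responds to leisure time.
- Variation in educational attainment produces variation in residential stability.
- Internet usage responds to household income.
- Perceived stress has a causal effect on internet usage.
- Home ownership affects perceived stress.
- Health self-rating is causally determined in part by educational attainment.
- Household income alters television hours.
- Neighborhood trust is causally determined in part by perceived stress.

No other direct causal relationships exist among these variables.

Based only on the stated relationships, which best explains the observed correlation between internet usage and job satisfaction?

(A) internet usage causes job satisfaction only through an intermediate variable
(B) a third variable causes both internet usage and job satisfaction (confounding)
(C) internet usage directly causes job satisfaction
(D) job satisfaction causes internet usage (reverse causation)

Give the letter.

D

The stated link runs job satisfaction → internet usage; internet usage has no causal path to job satisfaction. No variable causes both, so confounding is ruled out. The correlation reflects reverse causation.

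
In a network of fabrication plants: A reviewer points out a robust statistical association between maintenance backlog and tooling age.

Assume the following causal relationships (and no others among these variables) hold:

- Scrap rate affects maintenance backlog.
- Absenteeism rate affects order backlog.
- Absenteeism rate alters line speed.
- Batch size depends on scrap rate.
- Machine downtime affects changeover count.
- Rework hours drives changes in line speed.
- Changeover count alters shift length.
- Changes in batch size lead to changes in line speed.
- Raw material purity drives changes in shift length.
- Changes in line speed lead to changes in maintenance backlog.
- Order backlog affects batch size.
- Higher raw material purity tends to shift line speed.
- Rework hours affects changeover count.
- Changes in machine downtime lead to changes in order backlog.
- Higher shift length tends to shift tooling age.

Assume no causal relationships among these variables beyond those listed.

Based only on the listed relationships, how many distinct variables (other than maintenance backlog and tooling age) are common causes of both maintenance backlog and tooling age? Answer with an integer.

3

The common causes are: machine downtime (to maintenance backlog via machine downtime → order backlog → batch size → line speed → maintenance backlog; to tooling age via machine downtime → changeover count → shift length → tooling age); raw material purity (to maintenance backlog via raw material purity → line speed → maintenance backlog; to tooling age via raw material purity → shift length → tooling age); rework hours (to maintenance backlog via rework hours → line speed → maintenance backlog; to tooling age via rework hours → changeover count → shift length → tooling age).
Every other variable lacks a causal path to at least one of maintenance backlog and tooling age.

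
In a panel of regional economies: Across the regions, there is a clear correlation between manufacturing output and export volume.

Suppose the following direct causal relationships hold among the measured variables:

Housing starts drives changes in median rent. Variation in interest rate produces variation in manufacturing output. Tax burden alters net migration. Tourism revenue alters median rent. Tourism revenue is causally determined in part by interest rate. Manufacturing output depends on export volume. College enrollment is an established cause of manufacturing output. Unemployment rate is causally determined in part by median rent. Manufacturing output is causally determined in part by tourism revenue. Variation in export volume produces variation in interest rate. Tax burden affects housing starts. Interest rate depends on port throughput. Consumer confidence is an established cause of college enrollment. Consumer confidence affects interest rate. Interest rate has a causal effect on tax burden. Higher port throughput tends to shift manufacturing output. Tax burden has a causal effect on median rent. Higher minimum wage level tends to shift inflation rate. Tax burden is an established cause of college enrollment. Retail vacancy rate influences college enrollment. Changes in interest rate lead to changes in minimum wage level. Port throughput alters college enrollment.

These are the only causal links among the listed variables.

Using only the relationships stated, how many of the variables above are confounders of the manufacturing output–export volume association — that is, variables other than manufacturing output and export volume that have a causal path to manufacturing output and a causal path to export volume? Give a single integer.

0

No listed variable has a causal path to both manufacturing output and export volume, so there are no common causes.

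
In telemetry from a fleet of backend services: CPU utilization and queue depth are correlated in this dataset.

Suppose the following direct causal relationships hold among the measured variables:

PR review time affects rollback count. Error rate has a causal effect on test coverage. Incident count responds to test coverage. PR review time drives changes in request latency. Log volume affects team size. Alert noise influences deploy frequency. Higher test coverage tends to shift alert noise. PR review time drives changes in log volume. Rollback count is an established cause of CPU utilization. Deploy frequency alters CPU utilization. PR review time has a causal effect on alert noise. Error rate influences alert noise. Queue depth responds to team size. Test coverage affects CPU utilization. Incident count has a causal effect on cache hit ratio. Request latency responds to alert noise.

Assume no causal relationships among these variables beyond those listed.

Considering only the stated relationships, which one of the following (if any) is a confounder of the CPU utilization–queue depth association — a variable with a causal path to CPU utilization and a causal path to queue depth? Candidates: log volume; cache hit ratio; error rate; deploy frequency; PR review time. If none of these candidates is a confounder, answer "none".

PR review time

PR review time causes CPU utilization (PR review time → rollback count → CPU utilization) and also causes queue depth (PR review time → log volume → team size → queue depth); it is a common cause of both.
Each of the other candidates lacks a causal path to at least one of CPU utilization and queue depth, so they do not confound the relationship.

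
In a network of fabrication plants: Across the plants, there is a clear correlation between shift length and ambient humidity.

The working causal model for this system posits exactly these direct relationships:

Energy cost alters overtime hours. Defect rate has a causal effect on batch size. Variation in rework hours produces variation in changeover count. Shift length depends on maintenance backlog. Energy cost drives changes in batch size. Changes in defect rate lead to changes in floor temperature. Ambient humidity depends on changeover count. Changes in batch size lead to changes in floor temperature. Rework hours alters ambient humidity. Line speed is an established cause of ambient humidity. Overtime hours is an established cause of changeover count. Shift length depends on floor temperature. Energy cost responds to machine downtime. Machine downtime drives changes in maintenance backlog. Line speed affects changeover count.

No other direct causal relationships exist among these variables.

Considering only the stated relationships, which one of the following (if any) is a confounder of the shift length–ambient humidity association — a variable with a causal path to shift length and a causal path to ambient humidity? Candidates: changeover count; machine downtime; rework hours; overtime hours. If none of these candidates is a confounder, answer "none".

machine downtime

Machine downtime causes shift length (machine downtime → maintenance backlog → shift length) and also causes ambient humidity (machine downtime → energy cost → overtime hours → changeover count → ambient humidity); it is a common cause of both.
Each of the other candidates lacks a causal path to at least one of shift length and ambient humidity, so they do not confound the relationship.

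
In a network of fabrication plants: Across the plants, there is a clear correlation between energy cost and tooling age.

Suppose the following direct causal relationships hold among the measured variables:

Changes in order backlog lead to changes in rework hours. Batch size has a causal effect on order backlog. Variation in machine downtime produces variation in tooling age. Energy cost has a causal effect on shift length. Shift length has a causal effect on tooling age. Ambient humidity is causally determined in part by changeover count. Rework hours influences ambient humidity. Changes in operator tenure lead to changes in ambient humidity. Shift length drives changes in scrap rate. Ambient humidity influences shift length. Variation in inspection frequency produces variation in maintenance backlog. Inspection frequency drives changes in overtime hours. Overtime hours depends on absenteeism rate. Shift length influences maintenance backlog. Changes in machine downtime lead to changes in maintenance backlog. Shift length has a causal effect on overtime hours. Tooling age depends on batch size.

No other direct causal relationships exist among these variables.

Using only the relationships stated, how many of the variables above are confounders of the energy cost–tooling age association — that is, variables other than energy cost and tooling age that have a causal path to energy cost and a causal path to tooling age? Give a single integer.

No listed variable has a causal path to both energy cost and tooling age, so there are no common causes.

0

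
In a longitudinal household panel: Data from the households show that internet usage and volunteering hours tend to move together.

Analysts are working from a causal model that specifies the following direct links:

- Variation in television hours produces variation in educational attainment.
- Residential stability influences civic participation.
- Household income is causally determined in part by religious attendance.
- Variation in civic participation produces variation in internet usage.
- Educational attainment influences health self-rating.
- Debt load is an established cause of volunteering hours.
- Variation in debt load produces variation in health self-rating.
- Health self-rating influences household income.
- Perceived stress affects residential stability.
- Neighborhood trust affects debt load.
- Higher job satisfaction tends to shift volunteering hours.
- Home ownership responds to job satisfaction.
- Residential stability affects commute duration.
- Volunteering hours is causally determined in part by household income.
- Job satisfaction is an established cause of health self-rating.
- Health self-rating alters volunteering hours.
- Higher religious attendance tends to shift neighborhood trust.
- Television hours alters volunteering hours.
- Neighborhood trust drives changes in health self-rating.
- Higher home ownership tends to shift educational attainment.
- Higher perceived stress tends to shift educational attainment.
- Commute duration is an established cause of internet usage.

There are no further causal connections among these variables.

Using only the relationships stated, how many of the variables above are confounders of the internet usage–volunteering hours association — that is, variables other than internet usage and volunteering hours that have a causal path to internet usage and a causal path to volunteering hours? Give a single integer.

1

The common causes are: perceived stress (to internet usage via perceived stress → residential stability → civic participation → internet usage; to volunteering hours via perceived stress → educational attainment → health self-rating → volunteering hours).
Every other variable lacks a causal path to at least one of internet usage and volunteering hours.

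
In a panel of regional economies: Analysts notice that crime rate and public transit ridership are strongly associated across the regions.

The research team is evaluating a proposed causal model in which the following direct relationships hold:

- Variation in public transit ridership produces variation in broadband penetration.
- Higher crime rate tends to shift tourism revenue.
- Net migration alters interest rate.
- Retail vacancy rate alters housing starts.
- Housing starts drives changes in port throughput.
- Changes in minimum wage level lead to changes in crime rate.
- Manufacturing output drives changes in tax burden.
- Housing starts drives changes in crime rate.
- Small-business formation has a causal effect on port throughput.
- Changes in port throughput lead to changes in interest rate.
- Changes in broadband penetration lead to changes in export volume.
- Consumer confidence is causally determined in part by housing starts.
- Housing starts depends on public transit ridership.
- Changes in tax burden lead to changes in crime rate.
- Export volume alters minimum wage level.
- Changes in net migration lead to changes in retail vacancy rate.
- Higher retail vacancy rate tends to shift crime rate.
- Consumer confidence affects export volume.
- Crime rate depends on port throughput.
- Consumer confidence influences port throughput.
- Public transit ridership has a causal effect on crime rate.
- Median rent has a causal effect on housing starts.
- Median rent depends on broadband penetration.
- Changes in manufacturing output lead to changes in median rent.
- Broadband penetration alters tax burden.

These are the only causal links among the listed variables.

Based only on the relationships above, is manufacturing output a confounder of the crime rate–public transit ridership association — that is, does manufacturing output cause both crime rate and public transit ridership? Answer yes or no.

no

Manufacturing output has no stated causal path to public transit ridership. A confounder must cause both variables, so manufacturing output does not qualify.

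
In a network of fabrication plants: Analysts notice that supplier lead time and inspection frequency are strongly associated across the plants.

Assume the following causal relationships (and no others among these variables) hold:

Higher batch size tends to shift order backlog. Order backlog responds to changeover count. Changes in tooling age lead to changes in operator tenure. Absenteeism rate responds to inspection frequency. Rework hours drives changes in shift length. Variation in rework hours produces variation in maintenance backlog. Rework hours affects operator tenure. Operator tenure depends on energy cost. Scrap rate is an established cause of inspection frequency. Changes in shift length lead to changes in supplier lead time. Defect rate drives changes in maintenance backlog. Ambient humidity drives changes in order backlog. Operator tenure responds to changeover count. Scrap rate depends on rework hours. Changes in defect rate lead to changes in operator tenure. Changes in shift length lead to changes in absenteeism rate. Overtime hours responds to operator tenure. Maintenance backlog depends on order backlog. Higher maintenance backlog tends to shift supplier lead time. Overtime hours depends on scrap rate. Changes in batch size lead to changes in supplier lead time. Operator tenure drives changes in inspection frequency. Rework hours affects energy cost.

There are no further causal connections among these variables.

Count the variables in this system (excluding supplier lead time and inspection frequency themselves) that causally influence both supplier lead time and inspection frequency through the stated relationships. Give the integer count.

3

The common causes are: changeover count (to supplier lead time via changeover count → order backlog → maintenance backlog → supplier lead time; to inspection frequency via changeover count → operator tenure → inspection frequency); defect rate (to supplier lead time via defect rate → maintenance backlog → supplier lead time; to inspection frequency via defect rate → operator tenure → inspection frequency); rework hours (to supplier lead time via rework hours → shift length → supplier lead time; to inspection frequency via rework hours → operator tenure → inspection frequency).
Every other variable lacks a causal path to at least one of supplier lead time and inspection frequency.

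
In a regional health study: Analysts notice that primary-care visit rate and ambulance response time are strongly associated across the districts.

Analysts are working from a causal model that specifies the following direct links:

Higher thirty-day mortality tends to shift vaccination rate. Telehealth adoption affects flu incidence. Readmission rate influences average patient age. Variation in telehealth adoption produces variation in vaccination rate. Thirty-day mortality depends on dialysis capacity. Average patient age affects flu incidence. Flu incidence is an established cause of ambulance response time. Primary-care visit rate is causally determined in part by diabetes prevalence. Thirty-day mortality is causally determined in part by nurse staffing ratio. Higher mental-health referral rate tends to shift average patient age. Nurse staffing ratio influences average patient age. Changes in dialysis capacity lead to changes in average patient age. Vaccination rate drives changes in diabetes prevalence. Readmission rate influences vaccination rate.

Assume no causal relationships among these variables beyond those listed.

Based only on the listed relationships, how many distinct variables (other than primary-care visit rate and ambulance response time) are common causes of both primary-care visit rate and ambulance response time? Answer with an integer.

4

The common causes are: dialysis capacity (to primary-care visit rate via dialysis capacity → thirty-day mortality → vaccination rate → diabetes prevalence → primary-care visit rate; to ambulance response time via dialysis capacity → average patient age → flu incidence → ambulance response time); nurse staffing ratio (to primary-care visit rate via nurse staffing ratio → thirty-day mortality → vaccination rate → diabetes prevalence → primary-care visit rate; to ambulance response time via nurse staffing ratio → average patient age → flu incidence → ambulance response time); readmission rate (to primary-care visit rate via readmission rate → vaccination rate → diabetes prevalence → primary-care visit rate; to ambulance response time via readmission rate → average patient age → flu incidence → ambulance response time); telehealth adoption (to primary-care visit rate via telehealth adoption → vaccination rate → diabetes prevalence → primary-care visit rate; to ambulance response time via telehealth adoption → flu incidence → ambulance response time).
Every other variable lacks a causal path to at least one of primary-care visit rate and ambulance response time.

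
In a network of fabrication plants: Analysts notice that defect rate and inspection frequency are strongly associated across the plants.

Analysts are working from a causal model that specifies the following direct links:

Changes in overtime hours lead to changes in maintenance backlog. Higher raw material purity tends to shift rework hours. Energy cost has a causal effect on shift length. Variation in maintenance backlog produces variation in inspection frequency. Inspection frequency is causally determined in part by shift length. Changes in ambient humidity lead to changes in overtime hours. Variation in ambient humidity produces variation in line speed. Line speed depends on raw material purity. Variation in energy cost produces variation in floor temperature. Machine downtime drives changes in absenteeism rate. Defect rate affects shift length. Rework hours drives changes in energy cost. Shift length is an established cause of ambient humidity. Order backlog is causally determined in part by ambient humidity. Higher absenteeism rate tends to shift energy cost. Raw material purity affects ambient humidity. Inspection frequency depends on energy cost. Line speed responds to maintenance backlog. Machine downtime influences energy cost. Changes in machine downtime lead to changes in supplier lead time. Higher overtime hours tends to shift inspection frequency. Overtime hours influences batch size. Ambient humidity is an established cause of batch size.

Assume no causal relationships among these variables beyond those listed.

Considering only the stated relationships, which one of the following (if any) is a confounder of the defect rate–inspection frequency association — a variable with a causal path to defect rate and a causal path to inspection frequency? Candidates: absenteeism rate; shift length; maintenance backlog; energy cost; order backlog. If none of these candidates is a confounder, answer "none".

none

None of the listed candidates has causal paths to both defect rate and inspection frequency in the stated relationships, so none is a common cause.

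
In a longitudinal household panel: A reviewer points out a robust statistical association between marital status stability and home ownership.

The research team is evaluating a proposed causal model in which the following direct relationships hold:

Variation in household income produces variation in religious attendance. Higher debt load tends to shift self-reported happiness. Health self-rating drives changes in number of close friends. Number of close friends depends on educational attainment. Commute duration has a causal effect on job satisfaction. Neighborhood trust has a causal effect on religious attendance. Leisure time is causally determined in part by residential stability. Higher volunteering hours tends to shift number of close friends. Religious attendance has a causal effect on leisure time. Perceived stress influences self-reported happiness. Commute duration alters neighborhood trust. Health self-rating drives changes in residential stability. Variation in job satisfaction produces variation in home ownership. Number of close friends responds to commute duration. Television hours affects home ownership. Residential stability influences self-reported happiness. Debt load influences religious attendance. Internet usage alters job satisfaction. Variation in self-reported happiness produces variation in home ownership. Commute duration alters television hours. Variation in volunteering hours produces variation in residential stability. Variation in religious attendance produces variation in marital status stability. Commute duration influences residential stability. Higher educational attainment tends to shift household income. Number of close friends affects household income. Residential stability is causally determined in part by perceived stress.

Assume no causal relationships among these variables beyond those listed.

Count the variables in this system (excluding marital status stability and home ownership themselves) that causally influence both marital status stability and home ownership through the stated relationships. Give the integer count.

The common causes are: commute duration (to marital status stability via commute duration → neighborhood trust → religious attendance → marital status stability; to home ownership via commute duration → television hours → home ownership); debt load (to marital status stability via debt load → religious attendance → marital status stability; to home ownership via debt load → self-reported happiness → home ownership); health self-rating (to marital status stability via health self-rating → number of close friends → household income → religious attendance → marital status stability; to home ownership via health self-rating → residential stability → self-reported happiness → home ownership); volunteering hours (to marital status stability via volunteering hours → number of close friends → household income → religious attendance → marital status stability; to home ownership via volunteering hours → residential stability → self-reported happiness → home ownership).
Every other variable lacks a causal path to at least one of marital status stability and home ownership.

4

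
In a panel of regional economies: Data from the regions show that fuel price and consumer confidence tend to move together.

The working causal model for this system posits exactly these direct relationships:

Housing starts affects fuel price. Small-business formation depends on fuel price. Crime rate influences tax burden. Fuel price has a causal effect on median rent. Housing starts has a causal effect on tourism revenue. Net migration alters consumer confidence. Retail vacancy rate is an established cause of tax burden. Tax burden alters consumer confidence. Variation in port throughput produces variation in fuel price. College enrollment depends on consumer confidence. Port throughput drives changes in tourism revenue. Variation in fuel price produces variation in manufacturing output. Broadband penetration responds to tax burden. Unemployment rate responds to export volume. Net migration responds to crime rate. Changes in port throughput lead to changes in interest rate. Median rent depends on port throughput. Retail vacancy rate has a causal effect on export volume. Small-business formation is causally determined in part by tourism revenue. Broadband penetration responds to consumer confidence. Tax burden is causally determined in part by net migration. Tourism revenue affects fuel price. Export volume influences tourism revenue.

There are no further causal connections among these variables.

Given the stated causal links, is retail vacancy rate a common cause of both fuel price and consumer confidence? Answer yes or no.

Retail vacancy rate has a causal path to fuel price (retail vacancy rate → export volume → tourism revenue → fuel price) and to consumer confidence (retail vacancy rate → tax burden → consumer confidence), so it is a common cause of both — a confounder.

yes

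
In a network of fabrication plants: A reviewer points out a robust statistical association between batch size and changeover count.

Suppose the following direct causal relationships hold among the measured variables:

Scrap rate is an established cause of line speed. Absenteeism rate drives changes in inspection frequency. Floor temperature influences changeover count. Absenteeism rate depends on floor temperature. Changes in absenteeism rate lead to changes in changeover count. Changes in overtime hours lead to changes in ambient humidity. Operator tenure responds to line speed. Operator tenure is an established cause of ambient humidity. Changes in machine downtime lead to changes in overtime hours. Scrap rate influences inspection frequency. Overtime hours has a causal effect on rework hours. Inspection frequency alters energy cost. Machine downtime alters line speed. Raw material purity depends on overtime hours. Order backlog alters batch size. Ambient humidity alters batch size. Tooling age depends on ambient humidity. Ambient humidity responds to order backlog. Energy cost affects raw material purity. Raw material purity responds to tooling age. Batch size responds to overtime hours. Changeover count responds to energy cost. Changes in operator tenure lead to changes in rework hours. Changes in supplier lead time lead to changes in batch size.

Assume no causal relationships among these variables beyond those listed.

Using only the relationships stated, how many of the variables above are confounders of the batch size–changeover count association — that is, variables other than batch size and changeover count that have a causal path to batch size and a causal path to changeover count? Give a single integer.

The common causes are: scrap rate (to batch size via scrap rate → line speed → operator tenure → ambient humidity → batch size; to changeover count via scrap rate → inspection frequency → energy cost → changeover count).
Every other variable lacks a causal path to at least one of batch size and changeover count.

1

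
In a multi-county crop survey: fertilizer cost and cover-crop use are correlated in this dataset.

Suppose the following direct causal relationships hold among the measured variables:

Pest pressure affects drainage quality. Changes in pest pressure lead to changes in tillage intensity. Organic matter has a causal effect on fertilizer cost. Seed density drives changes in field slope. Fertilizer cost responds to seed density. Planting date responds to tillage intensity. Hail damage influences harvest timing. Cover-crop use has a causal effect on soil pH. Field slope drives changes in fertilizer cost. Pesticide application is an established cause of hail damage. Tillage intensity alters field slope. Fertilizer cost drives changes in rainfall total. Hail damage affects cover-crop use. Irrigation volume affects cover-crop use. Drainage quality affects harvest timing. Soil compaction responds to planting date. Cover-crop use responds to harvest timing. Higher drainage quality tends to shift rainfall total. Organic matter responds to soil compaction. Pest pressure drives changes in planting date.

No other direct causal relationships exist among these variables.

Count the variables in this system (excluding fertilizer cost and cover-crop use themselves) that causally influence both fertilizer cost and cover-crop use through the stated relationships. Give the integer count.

The common causes are: pest pressure (to fertilizer cost via pest pressure → tillage intensity → field slope → fertilizer cost; to cover-crop use via pest pressure → drainage quality → harvest timing → cover-crop use).
Every other variable lacks a causal path to at least one of fertilizer cost and cover-crop use.

1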